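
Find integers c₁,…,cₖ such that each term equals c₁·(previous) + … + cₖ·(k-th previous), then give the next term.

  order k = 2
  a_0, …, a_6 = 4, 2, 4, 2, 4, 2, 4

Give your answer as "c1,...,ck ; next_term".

  a_2 = 0·2 + 1·4 = 4
  a_3 = 0·4 + 1·2 = 2
  a_4 = 0·2 + 1·4 = 4
  a_5 = 0·4 + 1·2 = 2
  a_6 = 0·2 + 1·4 = 4
  a_7 = 0·4 + 1·2 = 2

0,1 ; 2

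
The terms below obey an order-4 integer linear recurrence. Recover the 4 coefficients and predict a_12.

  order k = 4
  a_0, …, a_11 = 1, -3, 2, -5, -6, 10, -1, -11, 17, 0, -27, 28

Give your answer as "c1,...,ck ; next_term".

  a_4 = 0·-5 + -1·2 + 1·-3 + -1·1 = -6
  a_5 = 0·-6 + -1·-5 + 1·2 + -1·-3 = 10
  a_6 = 0·10 + -1·-6 + 1·-5 + -1·2 = -1
  a_7 = 0·-1 + -1·10 + 1·-6 + -1·-5 = -11
  a_8 = 0·-11 + -1·-1 + 1·10 + -1·-6 = 17
  a_9 = 0·17 + -1·-11 + 1·-1 + -1·10 = 0
  a_10 = 0·0 + -1·17 + 1·-11 + -1·-1 = -27
  a_11 = 0·-27 + -1·0 + 1·17 + -1·-11 = 28
  a_12 = 0·28 + -1·-27 + 1·0 + -1·17 = 10

0,-1,1,-1 ; 10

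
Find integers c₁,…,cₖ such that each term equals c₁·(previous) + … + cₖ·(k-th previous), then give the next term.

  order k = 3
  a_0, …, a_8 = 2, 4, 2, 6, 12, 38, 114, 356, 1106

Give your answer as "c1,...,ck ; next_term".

  a_3 = 3·2 + 1·4 + -2·2 = 6
  a_4 = 3·6 + 1·2 + -2·4 = 12
  a_5 = 3·12 + 1·6 + -2·2 = 38
  a_6 = 3·38 + 1·12 + -2·6 = 114
  a_7 = 3·114 + 1·38 + -2·12 = 356
  a_8 = 3·356 + 1·114 + -2·38 = 1106
  a_9 = 3·1106 + 1·356 + -2·114 = 3446

3,1,-2 ; 3446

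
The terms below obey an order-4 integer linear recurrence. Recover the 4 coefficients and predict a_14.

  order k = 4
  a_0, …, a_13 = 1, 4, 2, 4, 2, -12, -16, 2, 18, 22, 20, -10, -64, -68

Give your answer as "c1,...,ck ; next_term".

1,-2,1,-2 ; 10

  a_4 = 1·4 + -2·2 + 1·4 + -2·1 = 2
  a_5 = 1·2 + -2·4 + 1·2 + -2·4 = -12
  a_6 = 1·-12 + -2·2 + 1·4 + -2·2 = -16
  a_7 = 1·-16 + -2·-12 + 1·2 + -2·4 = 2
  a_8 = 1·2 + -2·-16 + 1·-12 + -2·2 = 18
  a_9 = 1·18 + -2·2 + 1·-16 + -2·-12 = 22
  a_10 = 1·22 + -2·18 + 1·2 + -2·-16 = 20
  a_11 = 1·20 + -2·22 + 1·18 + -2·2 = -10
  a_12 = 1·-10 + -2·20 + 1·22 + -2·18 = -64
  a_13 = 1·-64 + -2·-10 + 1·20 + -2·22 = -68
  a_14 = 1·-68 + -2·-64 + 1·-10 + -2·20 = 10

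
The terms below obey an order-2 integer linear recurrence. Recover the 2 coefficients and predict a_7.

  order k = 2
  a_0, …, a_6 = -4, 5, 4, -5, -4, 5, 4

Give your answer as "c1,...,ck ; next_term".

  a_2 = 0·5 + -1·-4 = 4
  a_3 = 0·4 + -1·5 = -5
  a_4 = 0·-5 + -1·4 = -4
  a_5 = 0·-4 + -1·-5 = 5
  a_6 = 0·5 + -1·-4 = 4
  a_7 = 0·4 + -1·5 = -5

0,-1 ; -5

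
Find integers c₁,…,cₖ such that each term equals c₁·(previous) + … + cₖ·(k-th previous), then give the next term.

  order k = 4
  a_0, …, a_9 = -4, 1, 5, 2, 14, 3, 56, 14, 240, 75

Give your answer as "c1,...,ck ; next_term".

  a_4 = 1·2 + 4·5 + -4·1 + 1·-4 = 14
  a_5 = 1·14 + 4·2 + -4·5 + 1·1 = 3
  a_6 = 1·3 + 4·14 + -4·2 + 1·5 = 56
  a_7 = 1·56 + 4·3 + -4·14 + 1·2 = 14
  a_8 = 1·14 + 4·56 + -4·3 + 1·14 = 240
  a_9 = 1·240 + 4·14 + -4·56 + 1·3 = 75
  a_10 = 1·75 + 4·240 + -4·14 + 1·56 = 1035

1,4,-4,1 ; 1035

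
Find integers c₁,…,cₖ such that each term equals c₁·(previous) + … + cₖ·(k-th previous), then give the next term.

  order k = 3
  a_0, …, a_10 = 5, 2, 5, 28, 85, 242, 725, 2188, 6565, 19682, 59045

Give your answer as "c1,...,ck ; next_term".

3,-1,3 ; 177148

  a_3 = 3·5 + -1·2 + 3·5 = 28
  a_4 = 3·28 + -1·5 + 3·2 = 85
  a_5 = 3·85 + -1·28 + 3·5 = 242
  a_6 = 3·242 + -1·85 + 3·28 = 725
  a_7 = 3·725 + -1·242 + 3·85 = 2188
  a_8 = 3·2188 + -1·725 + 3·242 = 6565
  a_9 = 3·6565 + -1·2188 + 3·725 = 19682
  a_10 = 3·19682 + -1·6565 + 3·2188 = 59045
  a_11 = 3·59045 + -1·19682 + 3·6565 = 177148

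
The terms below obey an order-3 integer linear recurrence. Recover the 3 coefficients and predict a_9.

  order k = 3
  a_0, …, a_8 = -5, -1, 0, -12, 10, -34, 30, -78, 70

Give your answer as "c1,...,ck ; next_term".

  a_3 = -1·0 + 2·-1 + 2·-5 = -12
  a_4 = -1·-12 + 2·0 + 2·-1 = 10
  a_5 = -1·10 + 2·-12 + 2·0 = -34
  a_6 = -1·-34 + 2·10 + 2·-12 = 30
  a_7 = -1·30 + 2·-34 + 2·10 = -78
  a_8 = -1·-78 + 2·30 + 2·-34 = 70
  a_9 = -1·70 + 2·-78 + 2·30 = -166

-1,2,2 ; -166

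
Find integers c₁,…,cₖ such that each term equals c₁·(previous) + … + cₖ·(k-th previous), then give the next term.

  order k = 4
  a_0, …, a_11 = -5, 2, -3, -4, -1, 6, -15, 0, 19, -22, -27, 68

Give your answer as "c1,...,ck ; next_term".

  a_4 = -1·-4 + -1·-3 + 1·2 + 2·-5 = -1
  a_5 = -1·-1 + -1·-4 + 1·-3 + 2·2 = 6
  a_6 = -1·6 + -1·-1 + 1·-4 + 2·-3 = -15
  a_7 = -1·-15 + -1·6 + 1·-1 + 2·-4 = 0
  a_8 = -1·0 + -1·-15 + 1·6 + 2·-1 = 19
  a_9 = -1·19 + -1·0 + 1·-15 + 2·6 = -22
  a_10 = -1·-22 + -1·19 + 1·0 + 2·-15 = -27
  a_11 = -1·-27 + -1·-22 + 1·19 + 2·0 = 68
  a_12 = -1·68 + -1·-27 + 1·-22 + 2·19 = -25

-1,-1,1,2 ; -25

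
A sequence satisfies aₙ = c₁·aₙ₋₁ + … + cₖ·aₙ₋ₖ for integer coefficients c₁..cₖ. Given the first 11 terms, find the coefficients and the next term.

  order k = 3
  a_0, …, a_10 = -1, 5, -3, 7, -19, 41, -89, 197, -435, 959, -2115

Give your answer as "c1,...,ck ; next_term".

  a_3 = -2·-3 + 0·5 + -1·-1 = 7
  a_4 = -2·7 + 0·-3 + -1·5 = -19
  a_5 = -2·-19 + 0·7 + -1·-3 = 41
  a_6 = -2·41 + 0·-19 + -1·7 = -89
  a_7 = -2·-89 + 0·41 + -1·-19 = 197
  a_8 = -2·197 + 0·-89 + -1·41 = -435
  a_9 = -2·-435 + 0·197 + -1·-89 = 959
  a_10 = -2·959 + 0·-435 + -1·197 = -2115
  a_11 = -2·-2115 + 0·959 + -1·-435 = 4665

-2,0,-1 ; 4665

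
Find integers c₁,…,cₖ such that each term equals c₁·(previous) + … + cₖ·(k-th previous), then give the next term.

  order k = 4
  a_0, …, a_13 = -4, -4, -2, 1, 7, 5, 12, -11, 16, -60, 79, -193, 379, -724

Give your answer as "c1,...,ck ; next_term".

  a_4 = -1·1 + 2·-2 + -1·-4 + -2·-4 = 7
  a_5 = -1·7 + 2·1 + -1·-2 + -2·-4 = 5
  a_6 = -1·5 + 2·7 + -1·1 + -2·-2 = 12
  a_7 = -1·12 + 2·5 + -1·7 + -2·1 = -11
  a_8 = -1·-11 + 2·12 + -1·5 + -2·7 = 16
  a_9 = -1·16 + 2·-11 + -1·12 + -2·5 = -60
  a_10 = -1·-60 + 2·16 + -1·-11 + -2·12 = 79
  a_11 = -1·79 + 2·-60 + -1·16 + -2·-11 = -193
  a_12 = -1·-193 + 2·79 + -1·-60 + -2·16 = 379
  a_13 = -1·379 + 2·-193 + -1·79 + -2·-60 = -724
  a_14 = -1·-724 + 2·379 + -1·-193 + -2·79 = 1517

-1,2,-1,-2 ; 1517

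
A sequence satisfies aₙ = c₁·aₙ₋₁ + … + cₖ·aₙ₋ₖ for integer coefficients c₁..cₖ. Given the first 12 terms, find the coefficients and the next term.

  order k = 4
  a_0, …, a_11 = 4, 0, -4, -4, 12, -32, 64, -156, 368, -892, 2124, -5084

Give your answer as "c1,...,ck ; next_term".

-2,1,1,2 ; 12136

  a_4 = -2·-4 + 1·-4 + 1·0 + 2·4 = 12
  a_5 = -2·12 + 1·-4 + 1·-4 + 2·0 = -32
  a_6 = -2·-32 + 1·12 + 1·-4 + 2·-4 = 64
  a_7 = -2·64 + 1·-32 + 1·12 + 2·-4 = -156
  a_8 = -2·-156 + 1·64 + 1·-32 + 2·12 = 368
  a_9 = -2·368 + 1·-156 + 1·64 + 2·-32 = -892
  a_10 = -2·-892 + 1·368 + 1·-156 + 2·64 = 2124
  a_11 = -2·2124 + 1·-892 + 1·368 + 2·-156 = -5084
  a_12 = -2·-5084 + 1·2124 + 1·-892 + 2·368 = 12136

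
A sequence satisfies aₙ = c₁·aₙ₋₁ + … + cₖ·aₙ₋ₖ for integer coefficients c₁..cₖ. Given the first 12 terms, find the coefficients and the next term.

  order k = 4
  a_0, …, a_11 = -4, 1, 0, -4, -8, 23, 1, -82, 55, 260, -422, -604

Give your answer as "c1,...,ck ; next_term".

  a_4 = -1·-4 + -3·0 + 0·1 + 3·-4 = -8
  a_5 = -1·-8 + -3·-4 + 0·0 + 3·1 = 23
  a_6 = -1·23 + -3·-8 + 0·-4 + 3·0 = 1
  a_7 = -1·1 + -3·23 + 0·-8 + 3·-4 = -82
  a_8 = -1·-82 + -3·1 + 0·23 + 3·-8 = 55
  a_9 = -1·55 + -3·-82 + 0·1 + 3·23 = 260
  a_10 = -1·260 + -3·55 + 0·-82 + 3·1 = -422
  a_11 = -1·-422 + -3·260 + 0·55 + 3·-82 = -604
  a_12 = -1·-604 + -3·-422 + 0·260 + 3·55 = 2035

-1,-3,0,3 ; 2035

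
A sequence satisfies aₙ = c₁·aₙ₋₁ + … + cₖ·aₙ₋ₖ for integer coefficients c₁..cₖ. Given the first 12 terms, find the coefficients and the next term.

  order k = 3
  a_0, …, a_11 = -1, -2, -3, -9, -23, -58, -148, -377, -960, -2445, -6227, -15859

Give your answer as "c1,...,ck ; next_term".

2,1,1 ; -40390

  a_3 = 2·-3 + 1·-2 + 1·-1 = -9
  a_4 = 2·-9 + 1·-3 + 1·-2 = -23
  a_5 = 2·-23 + 1·-9 + 1·-3 = -58
  a_6 = 2·-58 + 1·-23 + 1·-9 = -148
  a_7 = 2·-148 + 1·-58 + 1·-23 = -377
  a_8 = 2·-377 + 1·-148 + 1·-58 = -960
  a_9 = 2·-960 + 1·-377 + 1·-148 = -2445
  a_10 = 2·-2445 + 1·-960 + 1·-377 = -6227
  a_11 = 2·-6227 + 1·-2445 + 1·-960 = -15859
  a_12 = 2·-15859 + 1·-6227 + 1·-2445 = -40390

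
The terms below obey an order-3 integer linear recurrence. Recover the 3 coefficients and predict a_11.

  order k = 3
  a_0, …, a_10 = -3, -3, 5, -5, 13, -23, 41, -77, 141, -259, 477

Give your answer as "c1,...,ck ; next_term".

  a_3 = -1·5 + 1·-3 + -1·-3 = -5
  a_4 = -1·-5 + 1·5 + -1·-3 = 13
  a_5 = -1·13 + 1·-5 + -1·5 = -23
  a_6 = -1·-23 + 1·13 + -1·-5 = 41
  a_7 = -1·41 + 1·-23 + -1·13 = -77
  a_8 = -1·-77 + 1·41 + -1·-23 = 141
  a_9 = -1·141 + 1·-77 + -1·41 = -259
  a_10 = -1·-259 + 1·141 + -1·-77 = 477
  a_11 = -1·477 + 1·-259 + -1·141 = -877

-1,1,-1 ; -877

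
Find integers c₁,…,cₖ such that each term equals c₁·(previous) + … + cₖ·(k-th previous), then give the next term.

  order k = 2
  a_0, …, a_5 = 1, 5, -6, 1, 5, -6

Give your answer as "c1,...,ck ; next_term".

-1,-1 ; 1

  a_2 = -1·5 + -1·1 = -6
  a_3 = -1·-6 + -1·5 = 1
  a_4 = -1·1 + -1·-6 = 5
  a_5 = -1·5 + -1·1 = -6
  a_6 = -1·-6 + -1·5 = 1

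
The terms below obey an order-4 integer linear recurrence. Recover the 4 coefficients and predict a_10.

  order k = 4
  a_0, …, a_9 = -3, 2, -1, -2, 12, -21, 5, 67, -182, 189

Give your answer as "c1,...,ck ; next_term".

-2,-3,1,-1 ; 230

  a_4 = -2·-2 + -3·-1 + 1·2 + -1·-3 = 12
  a_5 = -2·12 + -3·-2 + 1·-1 + -1·2 = -21
  a_6 = -2·-21 + -3·12 + 1·-2 + -1·-1 = 5
  a_7 = -2·5 + -3·-21 + 1·12 + -1·-2 = 67
  a_8 = -2·67 + -3·5 + 1·-21 + -1·12 = -182
  a_9 = -2·-182 + -3·67 + 1·5 + -1·-21 = 189
  a_10 = -2·189 + -3·-182 + 1·67 + -1·5 = 230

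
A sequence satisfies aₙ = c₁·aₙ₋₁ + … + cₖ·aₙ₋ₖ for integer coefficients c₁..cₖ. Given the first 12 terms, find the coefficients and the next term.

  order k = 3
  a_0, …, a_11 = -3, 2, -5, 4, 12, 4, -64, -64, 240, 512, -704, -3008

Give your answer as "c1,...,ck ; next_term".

0,-4,-4 ; 768

  a_3 = 0·-5 + -4·2 + -4·-3 = 4
  a_4 = 0·4 + -4·-5 + -4·2 = 12
  a_5 = 0·12 + -4·4 + -4·-5 = 4
  a_6 = 0·4 + -4·12 + -4·4 = -64
  a_7 = 0·-64 + -4·4 + -4·12 = -64
  a_8 = 0·-64 + -4·-64 + -4·4 = 240
  a_9 = 0·240 + -4·-64 + -4·-64 = 512
  a_10 = 0·512 + -4·240 + -4·-64 = -704
  a_11 = 0·-704 + -4·512 + -4·240 = -3008
  a_12 = 0·-3008 + -4·-704 + -4·512 = 768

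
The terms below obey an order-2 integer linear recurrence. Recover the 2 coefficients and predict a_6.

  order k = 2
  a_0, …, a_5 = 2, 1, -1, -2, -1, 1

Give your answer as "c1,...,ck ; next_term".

  a_2 = 1·1 + -1·2 = -1
  a_3 = 1·-1 + -1·1 = -2
  a_4 = 1·-2 + -1·-1 = -1
  a_5 = 1·-1 + -1·-2 = 1
  a_6 = 1·1 + -1·-1 = 2

1,-1 ; 2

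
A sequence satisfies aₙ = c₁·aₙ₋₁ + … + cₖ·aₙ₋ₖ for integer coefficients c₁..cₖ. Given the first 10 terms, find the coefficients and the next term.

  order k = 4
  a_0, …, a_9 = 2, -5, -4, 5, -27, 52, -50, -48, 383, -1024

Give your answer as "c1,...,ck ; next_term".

  a_4 = -2·5 + -1·-4 + 3·-5 + -3·2 = -27
  a_5 = -2·-27 + -1·5 + 3·-4 + -3·-5 = 52
  a_6 = -2·52 + -1·-27 + 3·5 + -3·-4 = -50
  a_7 = -2·-50 + -1·52 + 3·-27 + -3·5 = -48
  a_8 = -2·-48 + -1·-50 + 3·52 + -3·-27 = 383
  a_9 = -2·383 + -1·-48 + 3·-50 + -3·52 = -1024
  a_10 = -2·-1024 + -1·383 + 3·-48 + -3·-50 = 1671

-2,-1,3,-3 ; 1671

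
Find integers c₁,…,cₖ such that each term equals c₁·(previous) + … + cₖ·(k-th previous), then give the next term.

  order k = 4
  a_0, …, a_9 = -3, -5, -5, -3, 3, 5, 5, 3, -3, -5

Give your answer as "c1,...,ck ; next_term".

0,0,0,-1 ; -5

  a_4 = 0·-3 + 0·-5 + 0·-5 + -1·-3 = 3
  a_5 = 0·3 + 0·-3 + 0·-5 + -1·-5 = 5
  a_6 = 0·5 + 0·3 + 0·-3 + -1·-5 = 5
  a_7 = 0·5 + 0·5 + 0·3 + -1·-3 = 3
  a_8 = 0·3 + 0·5 + 0·5 + -1·3 = -3
  a_9 = 0·-3 + 0·3 + 0·5 + -1·5 = -5
  a_10 = 0·-5 + 0·-3 + 0·3 + -1·5 = -5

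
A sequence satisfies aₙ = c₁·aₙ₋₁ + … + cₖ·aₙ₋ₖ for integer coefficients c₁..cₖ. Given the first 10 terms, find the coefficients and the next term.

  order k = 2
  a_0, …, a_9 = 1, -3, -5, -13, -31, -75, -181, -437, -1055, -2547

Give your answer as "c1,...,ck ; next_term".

  a_2 = 2·-3 + 1·1 = -5
  a_3 = 2·-5 + 1·-3 = -13
  a_4 = 2·-13 + 1·-5 = -31
  a_5 = 2·-31 + 1·-13 = -75
  a_6 = 2·-75 + 1·-31 = -181
  a_7 = 2·-181 + 1·-75 = -437
  a_8 = 2·-437 + 1·-181 = -1055
  a_9 = 2·-1055 + 1·-437 = -2547
  a_10 = 2·-2547 + 1·-1055 = -6149

2,1 ; -6149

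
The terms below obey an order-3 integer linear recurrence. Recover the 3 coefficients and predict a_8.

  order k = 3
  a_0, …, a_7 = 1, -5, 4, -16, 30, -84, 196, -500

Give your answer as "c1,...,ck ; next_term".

  a_3 = -2·4 + 2·-5 + 2·1 = -16
  a_4 = -2·-16 + 2·4 + 2·-5 = 30
  a_5 = -2·30 + 2·-16 + 2·4 = -84
  a_6 = -2·-84 + 2·30 + 2·-16 = 196
  a_7 = -2·196 + 2·-84 + 2·30 = -500
  a_8 = -2·-500 + 2·196 + 2·-84 = 1224

-2,2,2 ; 1224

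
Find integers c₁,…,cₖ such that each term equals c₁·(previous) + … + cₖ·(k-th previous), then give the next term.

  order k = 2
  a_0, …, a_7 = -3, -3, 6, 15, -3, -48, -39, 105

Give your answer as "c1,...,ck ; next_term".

  a_2 = 1·-3 + -3·-3 = 6
  a_3 = 1·6 + -3·-3 = 15
  a_4 = 1·15 + -3·6 = -3
  a_5 = 1·-3 + -3·15 = -48
  a_6 = 1·-48 + -3·-3 = -39
  a_7 = 1·-39 + -3·-48 = 105
  a_8 = 1·105 + -3·-39 = 222

1,-3 ; 222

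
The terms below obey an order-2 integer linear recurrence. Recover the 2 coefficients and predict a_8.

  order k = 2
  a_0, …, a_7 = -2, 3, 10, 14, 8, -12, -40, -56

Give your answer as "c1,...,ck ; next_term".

2,-2 ; -32

  a_2 = 2·3 + -2·-2 = 10
  a_3 = 2·10 + -2·3 = 14
  a_4 = 2·14 + -2·10 = 8
  a_5 = 2·8 + -2·14 = -12
  a_6 = 2·-12 + -2·8 = -40
  a_7 = 2·-40 + -2·-12 = -56
  a_8 = 2·-56 + -2·-40 = -32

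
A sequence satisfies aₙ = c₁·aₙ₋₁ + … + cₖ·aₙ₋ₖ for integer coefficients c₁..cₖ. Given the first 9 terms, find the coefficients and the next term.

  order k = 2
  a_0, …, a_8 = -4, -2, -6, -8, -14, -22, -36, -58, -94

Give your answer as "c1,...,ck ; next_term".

1,1 ; -152

  a_2 = 1·-2 + 1·-4 = -6
  a_3 = 1·-6 + 1·-2 = -8
  a_4 = 1·-8 + 1·-6 = -14
  a_5 = 1·-14 + 1·-8 = -22
  a_6 = 1·-22 + 1·-14 = -36
  a_7 = 1·-36 + 1·-22 = -58
  a_8 = 1·-58 + 1·-36 = -94
  a_9 = 1·-94 + 1·-58 = -152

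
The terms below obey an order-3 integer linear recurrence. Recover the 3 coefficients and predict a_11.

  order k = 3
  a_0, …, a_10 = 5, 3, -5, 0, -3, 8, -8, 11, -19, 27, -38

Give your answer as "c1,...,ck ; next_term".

-1,0,-1 ; 57

  a_3 = -1·-5 + 0·3 + -1·5 = 0
  a_4 = -1·0 + 0·-5 + -1·3 = -3
  a_5 = -1·-3 + 0·0 + -1·-5 = 8
  a_6 = -1·8 + 0·-3 + -1·0 = -8
  a_7 = -1·-8 + 0·8 + -1·-3 = 11
  a_8 = -1·11 + 0·-8 + -1·8 = -19
  a_9 = -1·-19 + 0·11 + -1·-8 = 27
  a_10 = -1·27 + 0·-19 + -1·11 = -38
  a_11 = -1·-38 + 0·27 + -1·-19 = 57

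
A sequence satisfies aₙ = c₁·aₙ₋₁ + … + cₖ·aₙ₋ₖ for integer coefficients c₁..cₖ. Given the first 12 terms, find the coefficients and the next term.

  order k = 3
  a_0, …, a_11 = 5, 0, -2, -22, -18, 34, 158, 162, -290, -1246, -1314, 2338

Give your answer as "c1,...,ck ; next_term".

1,-2,-4 ; 9950

  a_3 = 1·-2 + -2·0 + -4·5 = -22
  a_4 = 1·-22 + -2·-2 + -4·0 = -18
  a_5 = 1·-18 + -2·-22 + -4·-2 = 34
  a_6 = 1·34 + -2·-18 + -4·-22 = 158
  a_7 = 1·158 + -2·34 + -4·-18 = 162
  a_8 = 1·162 + -2·158 + -4·34 = -290
  a_9 = 1·-290 + -2·162 + -4·158 = -1246
  a_10 = 1·-1246 + -2·-290 + -4·162 = -1314
  a_11 = 1·-1314 + -2·-1246 + -4·-290 = 2338
  a_12 = 1·2338 + -2·-1314 + -4·-1246 = 9950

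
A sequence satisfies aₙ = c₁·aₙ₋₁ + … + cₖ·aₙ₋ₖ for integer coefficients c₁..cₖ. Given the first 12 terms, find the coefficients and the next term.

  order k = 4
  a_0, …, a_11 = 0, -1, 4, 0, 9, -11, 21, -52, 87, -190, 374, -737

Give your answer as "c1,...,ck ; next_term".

  a_4 = -1·0 + 2·4 + -1·-1 + -2·0 = 9
  a_5 = -1·9 + 2·0 + -1·4 + -2·-1 = -11
  a_6 = -1·-11 + 2·9 + -1·0 + -2·4 = 21
  a_7 = -1·21 + 2·-11 + -1·9 + -2·0 = -52
  a_8 = -1·-52 + 2·21 + -1·-11 + -2·9 = 87
  a_9 = -1·87 + 2·-52 + -1·21 + -2·-11 = -190
  a_10 = -1·-190 + 2·87 + -1·-52 + -2·21 = 374
  a_11 = -1·374 + 2·-190 + -1·87 + -2·-52 = -737
  a_12 = -1·-737 + 2·374 + -1·-190 + -2·87 = 1501

-1,2,-1,-2 ; 1501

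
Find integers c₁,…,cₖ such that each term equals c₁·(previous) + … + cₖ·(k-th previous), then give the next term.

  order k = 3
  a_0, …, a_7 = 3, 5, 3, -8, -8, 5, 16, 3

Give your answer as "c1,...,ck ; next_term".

0,-1,-1 ; -21

  a_3 = 0·3 + -1·5 + -1·3 = -8
  a_4 = 0·-8 + -1·3 + -1·5 = -8
  a_5 = 0·-8 + -1·-8 + -1·3 = 5
  a_6 = 0·5 + -1·-8 + -1·-8 = 16
  a_7 = 0·16 + -1·5 + -1·-8 = 3
  a_8 = 0·3 + -1·16 + -1·5 = -21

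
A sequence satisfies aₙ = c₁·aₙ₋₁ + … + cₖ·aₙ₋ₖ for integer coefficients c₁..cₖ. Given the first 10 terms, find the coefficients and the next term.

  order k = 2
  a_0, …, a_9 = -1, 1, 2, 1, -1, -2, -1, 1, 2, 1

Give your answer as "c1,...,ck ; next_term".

1,-1 ; -1

  a_2 = 1·1 + -1·-1 = 2
  a_3 = 1·2 + -1·1 = 1
  a_4 = 1·1 + -1·2 = -1
  a_5 = 1·-1 + -1·1 = -2
  a_6 = 1·-2 + -1·-1 = -1
  a_7 = 1·-1 + -1·-2 = 1
  a_8 = 1·1 + -1·-1 = 2
  a_9 = 1·2 + -1·1 = 1
  a_10 = 1·1 + -1·2 = -1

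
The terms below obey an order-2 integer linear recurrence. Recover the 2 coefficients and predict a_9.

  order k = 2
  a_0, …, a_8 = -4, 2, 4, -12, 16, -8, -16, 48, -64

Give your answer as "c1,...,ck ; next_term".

  a_2 = -2·2 + -2·-4 = 4
  a_3 = -2·4 + -2·2 = -12
  a_4 = -2·-12 + -2·4 = 16
  a_5 = -2·16 + -2·-12 = -8
  a_6 = -2·-8 + -2·16 = -16
  a_7 = -2·-16 + -2·-8 = 48
  a_8 = -2·48 + -2·-16 = -64
  a_9 = -2·-64 + -2·48 = 32

-2,-2 ; 32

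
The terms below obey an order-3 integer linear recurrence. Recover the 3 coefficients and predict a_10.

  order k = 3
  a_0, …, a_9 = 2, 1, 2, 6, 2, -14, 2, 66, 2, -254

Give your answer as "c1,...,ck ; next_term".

1,-4,4 ; 2

  a_3 = 1·2 + -4·1 + 4·2 = 6
  a_4 = 1·6 + -4·2 + 4·1 = 2
  a_5 = 1·2 + -4·6 + 4·2 = -14
  a_6 = 1·-14 + -4·2 + 4·6 = 2
  a_7 = 1·2 + -4·-14 + 4·2 = 66
  a_8 = 1·66 + -4·2 + 4·-14 = 2
  a_9 = 1·2 + -4·66 + 4·2 = -254
  a_10 = 1·-254 + -4·2 + 4·66 = 2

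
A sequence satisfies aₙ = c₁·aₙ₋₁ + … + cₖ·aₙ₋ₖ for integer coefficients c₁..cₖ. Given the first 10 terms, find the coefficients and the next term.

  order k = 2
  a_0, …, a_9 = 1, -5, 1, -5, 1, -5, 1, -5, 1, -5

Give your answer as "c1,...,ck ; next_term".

  a_2 = 0·-5 + 1·1 = 1
  a_3 = 0·1 + 1·-5 = -5
  a_4 = 0·-5 + 1·1 = 1
  a_5 = 0·1 + 1·-5 = -5
  a_6 = 0·-5 + 1·1 = 1
  a_7 = 0·1 + 1·-5 = -5
  a_8 = 0·-5 + 1·1 = 1
  a_9 = 0·1 + 1·-5 = -5
  a_10 = 0·-5 + 1·1 = 1

0,1 ; 1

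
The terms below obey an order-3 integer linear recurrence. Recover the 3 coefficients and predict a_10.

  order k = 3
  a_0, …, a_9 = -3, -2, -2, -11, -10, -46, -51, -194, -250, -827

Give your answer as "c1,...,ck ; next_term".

0,4,1 ; -1194

  a_3 = 0·-2 + 4·-2 + 1·-3 = -11
  a_4 = 0·-11 + 4·-2 + 1·-2 = -10
  a_5 = 0·-10 + 4·-11 + 1·-2 = -46
  a_6 = 0·-46 + 4·-10 + 1·-11 = -51
  a_7 = 0·-51 + 4·-46 + 1·-10 = -194
  a_8 = 0·-194 + 4·-51 + 1·-46 = -250
  a_9 = 0·-250 + 4·-194 + 1·-51 = -827
  a_10 = 0·-827 + 4·-250 + 1·-194 = -1194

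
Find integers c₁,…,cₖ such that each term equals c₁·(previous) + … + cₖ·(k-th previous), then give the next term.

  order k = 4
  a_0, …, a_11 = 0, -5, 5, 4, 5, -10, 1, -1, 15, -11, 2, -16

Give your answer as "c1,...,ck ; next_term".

  a_4 = 0·4 + 0·5 + -1·-5 + 1·0 = 5
  a_5 = 0·5 + 0·4 + -1·5 + 1·-5 = -10
  a_6 = 0·-10 + 0·5 + -1·4 + 1·5 = 1
  a_7 = 0·1 + 0·-10 + -1·5 + 1·4 = -1
  a_8 = 0·-1 + 0·1 + -1·-10 + 1·5 = 15
  a_9 = 0·15 + 0·-1 + -1·1 + 1·-10 = -11
  a_10 = 0·-11 + 0·15 + -1·-1 + 1·1 = 2
  a_11 = 0·2 + 0·-11 + -1·15 + 1·-1 = -16
  a_12 = 0·-16 + 0·2 + -1·-11 + 1·15 = 26

0,0,-1,1 ; 26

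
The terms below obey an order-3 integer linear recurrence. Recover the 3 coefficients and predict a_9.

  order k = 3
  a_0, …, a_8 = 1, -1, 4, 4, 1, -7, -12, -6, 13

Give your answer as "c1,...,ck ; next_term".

1,-1,-1 ; 31

  a_3 = 1·4 + -1·-1 + -1·1 = 4
  a_4 = 1·4 + -1·4 + -1·-1 = 1
  a_5 = 1·1 + -1·4 + -1·4 = -7
  a_6 = 1·-7 + -1·1 + -1·4 = -12
  a_7 = 1·-12 + -1·-7 + -1·1 = -6
  a_8 = 1·-6 + -1·-12 + -1·-7 = 13
  a_9 = 1·13 + -1·-6 + -1·-12 = 31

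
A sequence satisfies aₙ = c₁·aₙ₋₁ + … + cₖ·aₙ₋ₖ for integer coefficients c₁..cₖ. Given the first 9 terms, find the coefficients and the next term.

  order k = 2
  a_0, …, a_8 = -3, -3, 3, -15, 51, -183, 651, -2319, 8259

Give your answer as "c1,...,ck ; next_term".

  a_2 = -3·-3 + 2·-3 = 3
  a_3 = -3·3 + 2·-3 = -15
  a_4 = -3·-15 + 2·3 = 51
  a_5 = -3·51 + 2·-15 = -183
  a_6 = -3·-183 + 2·51 = 651
  a_7 = -3·651 + 2·-183 = -2319
  a_8 = -3·-2319 + 2·651 = 8259
  a_9 = -3·8259 + 2·-2319 = -29415

-3,2 ; -29415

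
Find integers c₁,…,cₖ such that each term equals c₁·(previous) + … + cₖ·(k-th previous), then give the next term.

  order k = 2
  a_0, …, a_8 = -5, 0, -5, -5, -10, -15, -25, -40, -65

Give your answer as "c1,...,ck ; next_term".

  a_2 = 1·0 + 1·-5 = -5
  a_3 = 1·-5 + 1·0 = -5
  a_4 = 1·-5 + 1·-5 = -10
  a_5 = 1·-10 + 1·-5 = -15
  a_6 = 1·-15 + 1·-10 = -25
  a_7 = 1·-25 + 1·-15 = -40
  a_8 = 1·-40 + 1·-25 = -65
  a_9 = 1·-65 + 1·-40 = -105

1,1 ; -105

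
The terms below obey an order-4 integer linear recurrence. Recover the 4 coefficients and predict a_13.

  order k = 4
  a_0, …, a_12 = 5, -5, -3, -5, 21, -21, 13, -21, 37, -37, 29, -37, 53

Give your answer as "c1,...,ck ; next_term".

-2,-2,-2,-1 ; -53

  a_4 = -2·-5 + -2·-3 + -2·-5 + -1·5 = 21
  a_5 = -2·21 + -2·-5 + -2·-3 + -1·-5 = -21
  a_6 = -2·-21 + -2·21 + -2·-5 + -1·-3 = 13
  a_7 = -2·13 + -2·-21 + -2·21 + -1·-5 = -21
  a_8 = -2·-21 + -2·13 + -2·-21 + -1·21 = 37
  a_9 = -2·37 + -2·-21 + -2·13 + -1·-21 = -37
  a_10 = -2·-37 + -2·37 + -2·-21 + -1·13 = 29
  a_11 = -2·29 + -2·-37 + -2·37 + -1·-21 = -37
  a_12 = -2·-37 + -2·29 + -2·-37 + -1·37 = 53
  a_13 = -2·53 + -2·-37 + -2·29 + -1·-37 = -53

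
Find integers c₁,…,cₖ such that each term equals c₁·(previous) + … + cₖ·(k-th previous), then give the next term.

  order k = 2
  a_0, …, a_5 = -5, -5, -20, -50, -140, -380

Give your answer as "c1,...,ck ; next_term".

2,2 ; -1040

  a_2 = 2·-5 + 2·-5 = -20
  a_3 = 2·-20 + 2·-5 = -50
  a_4 = 2·-50 + 2·-20 = -140
  a_5 = 2·-140 + 2·-50 = -380
  a_6 = 2·-380 + 2·-140 = -1040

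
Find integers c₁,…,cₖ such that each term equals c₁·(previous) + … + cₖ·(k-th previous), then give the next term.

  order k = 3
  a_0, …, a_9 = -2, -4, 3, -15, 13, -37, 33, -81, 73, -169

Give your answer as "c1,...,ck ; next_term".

  a_3 = -1·3 + 2·-4 + 2·-2 = -15
  a_4 = -1·-15 + 2·3 + 2·-4 = 13
  a_5 = -1·13 + 2·-15 + 2·3 = -37
  a_6 = -1·-37 + 2·13 + 2·-15 = 33
  a_7 = -1·33 + 2·-37 + 2·13 = -81
  a_8 = -1·-81 + 2·33 + 2·-37 = 73
  a_9 = -1·73 + 2·-81 + 2·33 = -169
  a_10 = -1·-169 + 2·73 + 2·-81 = 153

-1,2,2 ; 153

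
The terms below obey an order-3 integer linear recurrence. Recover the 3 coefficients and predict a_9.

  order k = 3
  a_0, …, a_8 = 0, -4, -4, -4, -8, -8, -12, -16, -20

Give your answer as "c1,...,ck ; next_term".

0,1,1 ; -28

  a_3 = 0·-4 + 1·-4 + 1·0 = -4
  a_4 = 0·-4 + 1·-4 + 1·-4 = -8
  a_5 = 0·-8 + 1·-4 + 1·-4 = -8
  a_6 = 0·-8 + 1·-8 + 1·-4 = -12
  a_7 = 0·-12 + 1·-8 + 1·-8 = -16
  a_8 = 0·-16 + 1·-12 + 1·-8 = -20
  a_9 = 0·-20 + 1·-16 + 1·-12 = -28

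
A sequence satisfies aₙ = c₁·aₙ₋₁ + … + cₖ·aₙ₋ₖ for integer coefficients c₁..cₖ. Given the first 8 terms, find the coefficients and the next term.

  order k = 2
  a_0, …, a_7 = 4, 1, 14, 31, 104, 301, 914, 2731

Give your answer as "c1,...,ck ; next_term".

  a_2 = 2·1 + 3·4 = 14
  a_3 = 2·14 + 3·1 = 31
  a_4 = 2·31 + 3·14 = 104
  a_5 = 2·104 + 3·31 = 301
  a_6 = 2·301 + 3·104 = 914
  a_7 = 2·914 + 3·301 = 2731
  a_8 = 2·2731 + 3·914 = 8204

2,3 ; 8204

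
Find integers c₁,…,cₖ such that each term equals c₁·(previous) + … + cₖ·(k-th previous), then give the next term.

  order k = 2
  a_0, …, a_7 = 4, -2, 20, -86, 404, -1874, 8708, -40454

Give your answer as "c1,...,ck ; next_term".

  a_2 = -4·-2 + 3·4 = 20
  a_3 = -4·20 + 3·-2 = -86
  a_4 = -4·-86 + 3·20 = 404
  a_5 = -4·404 + 3·-86 = -1874
  a_6 = -4·-1874 + 3·404 = 8708
  a_7 = -4·8708 + 3·-1874 = -40454
  a_8 = -4·-40454 + 3·8708 = 187940

-4,3 ; 187940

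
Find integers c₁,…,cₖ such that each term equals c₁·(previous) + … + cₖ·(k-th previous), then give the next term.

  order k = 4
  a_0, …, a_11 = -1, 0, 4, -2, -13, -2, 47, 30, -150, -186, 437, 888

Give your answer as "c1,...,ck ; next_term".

0,-3,-2,1 ; -1089

  a_4 = 0·-2 + -3·4 + -2·0 + 1·-1 = -13
  a_5 = 0·-13 + -3·-2 + -2·4 + 1·0 = -2
  a_6 = 0·-2 + -3·-13 + -2·-2 + 1·4 = 47
  a_7 = 0·47 + -3·-2 + -2·-13 + 1·-2 = 30
  a_8 = 0·30 + -3·47 + -2·-2 + 1·-13 = -150
  a_9 = 0·-150 + -3·30 + -2·47 + 1·-2 = -186
  a_10 = 0·-186 + -3·-150 + -2·30 + 1·47 = 437
  a_11 = 0·437 + -3·-186 + -2·-150 + 1·30 = 888
  a_12 = 0·888 + -3·437 + -2·-186 + 1·-150 = -1089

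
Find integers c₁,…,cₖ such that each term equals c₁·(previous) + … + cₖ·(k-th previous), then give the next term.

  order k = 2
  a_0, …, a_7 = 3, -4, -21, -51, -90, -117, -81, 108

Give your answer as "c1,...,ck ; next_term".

3,-3 ; 567

  a_2 = 3·-4 + -3·3 = -21
  a_3 = 3·-21 + -3·-4 = -51
  a_4 = 3·-51 + -3·-21 = -90
  a_5 = 3·-90 + -3·-51 = -117
  a_6 = 3·-117 + -3·-90 = -81
  a_7 = 3·-81 + -3·-117 = 108
  a_8 = 3·108 + -3·-81 = 567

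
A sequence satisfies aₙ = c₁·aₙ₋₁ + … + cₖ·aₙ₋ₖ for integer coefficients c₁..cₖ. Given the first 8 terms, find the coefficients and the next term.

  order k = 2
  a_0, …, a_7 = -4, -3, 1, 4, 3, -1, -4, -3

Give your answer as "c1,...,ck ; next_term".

1,-1 ; 1

  a_2 = 1·-3 + -1·-4 = 1
  a_3 = 1·1 + -1·-3 = 4
  a_4 = 1·4 + -1·1 = 3
  a_5 = 1·3 + -1·4 = -1
  a_6 = 1·-1 + -1·3 = -4
  a_7 = 1·-4 + -1·-1 = -3
  a_8 = 1·-3 + -1·-4 = 1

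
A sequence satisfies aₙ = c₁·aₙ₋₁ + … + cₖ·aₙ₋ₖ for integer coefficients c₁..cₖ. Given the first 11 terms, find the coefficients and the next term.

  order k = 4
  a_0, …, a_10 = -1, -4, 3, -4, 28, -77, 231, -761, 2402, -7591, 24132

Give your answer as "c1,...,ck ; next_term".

  a_4 = -3·-4 + 0·3 + -3·-4 + -4·-1 = 28
  a_5 = -3·28 + 0·-4 + -3·3 + -4·-4 = -77
  a_6 = -3·-77 + 0·28 + -3·-4 + -4·3 = 231
  a_7 = -3·231 + 0·-77 + -3·28 + -4·-4 = -761
  a_8 = -3·-761 + 0·231 + -3·-77 + -4·28 = 2402
  a_9 = -3·2402 + 0·-761 + -3·231 + -4·-77 = -7591
  a_10 = -3·-7591 + 0·2402 + -3·-761 + -4·231 = 24132
  a_11 = -3·24132 + 0·-7591 + -3·2402 + -4·-761 = -76558

-3,0,-3,-4 ; -76558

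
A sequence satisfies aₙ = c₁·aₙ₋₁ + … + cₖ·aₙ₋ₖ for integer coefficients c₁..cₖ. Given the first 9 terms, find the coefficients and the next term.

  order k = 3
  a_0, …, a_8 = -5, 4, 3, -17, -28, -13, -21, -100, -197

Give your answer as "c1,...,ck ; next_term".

2,-2,3 ; -257

  a_3 = 2·3 + -2·4 + 3·-5 = -17
  a_4 = 2·-17 + -2·3 + 3·4 = -28
  a_5 = 2·-28 + -2·-17 + 3·3 = -13
  a_6 = 2·-13 + -2·-28 + 3·-17 = -21
  a_7 = 2·-21 + -2·-13 + 3·-28 = -100
  a_8 = 2·-100 + -2·-21 + 3·-13 = -197
  a_9 = 2·-197 + -2·-100 + 3·-21 = -257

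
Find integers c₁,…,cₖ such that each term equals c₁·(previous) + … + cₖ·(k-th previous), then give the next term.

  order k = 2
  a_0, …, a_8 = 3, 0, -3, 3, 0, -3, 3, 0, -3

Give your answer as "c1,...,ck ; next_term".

  a_2 = -1·0 + -1·3 = -3
  a_3 = -1·-3 + -1·0 = 3
  a_4 = -1·3 + -1·-3 = 0
  a_5 = -1·0 + -1·3 = -3
  a_6 = -1·-3 + -1·0 = 3
  a_7 = -1·3 + -1·-3 = 0
  a_8 = -1·0 + -1·3 = -3
  a_9 = -1·-3 + -1·0 = 3

-1,-1 ; 3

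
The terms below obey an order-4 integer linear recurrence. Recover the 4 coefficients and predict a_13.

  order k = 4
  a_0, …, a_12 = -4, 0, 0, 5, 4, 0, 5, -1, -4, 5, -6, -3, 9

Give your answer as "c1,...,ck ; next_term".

  a_4 = 0·5 + 0·0 + 1·0 + -1·-4 = 4
  a_5 = 0·4 + 0·5 + 1·0 + -1·0 = 0
  a_6 = 0·0 + 0·4 + 1·5 + -1·0 = 5
  a_7 = 0·5 + 0·0 + 1·4 + -1·5 = -1
  a_8 = 0·-1 + 0·5 + 1·0 + -1·4 = -4
  a_9 = 0·-4 + 0·-1 + 1·5 + -1·0 = 5
  a_10 = 0·5 + 0·-4 + 1·-1 + -1·5 = -6
  a_11 = 0·-6 + 0·5 + 1·-4 + -1·-1 = -3
  a_12 = 0·-3 + 0·-6 + 1·5 + -1·-4 = 9
  a_13 = 0·9 + 0·-3 + 1·-6 + -1·5 = -11

0,0,1,-1 ; -11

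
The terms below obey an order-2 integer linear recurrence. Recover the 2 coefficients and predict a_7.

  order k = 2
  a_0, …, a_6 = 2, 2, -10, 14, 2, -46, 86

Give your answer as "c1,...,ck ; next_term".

  a_2 = -2·2 + -3·2 = -10
  a_3 = -2·-10 + -3·2 = 14
  a_4 = -2·14 + -3·-10 = 2
  a_5 = -2·2 + -3·14 = -46
  a_6 = -2·-46 + -3·2 = 86
  a_7 = -2·86 + -3·-46 = -34

-2,-3 ; -34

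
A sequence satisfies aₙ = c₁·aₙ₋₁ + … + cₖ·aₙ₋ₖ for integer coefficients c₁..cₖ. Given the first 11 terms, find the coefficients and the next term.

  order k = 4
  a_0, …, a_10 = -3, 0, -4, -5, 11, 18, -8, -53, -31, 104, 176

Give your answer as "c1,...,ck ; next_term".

  a_4 = 0·-5 + -2·-4 + -2·0 + -1·-3 = 11
  a_5 = 0·11 + -2·-5 + -2·-4 + -1·0 = 18
  a_6 = 0·18 + -2·11 + -2·-5 + -1·-4 = -8
  a_7 = 0·-8 + -2·18 + -2·11 + -1·-5 = -53
  a_8 = 0·-53 + -2·-8 + -2·18 + -1·11 = -31
  a_9 = 0·-31 + -2·-53 + -2·-8 + -1·18 = 104
  a_10 = 0·104 + -2·-31 + -2·-53 + -1·-8 = 176
  a_11 = 0·176 + -2·104 + -2·-31 + -1·-53 = -93

0,-2,-2,-1 ; -93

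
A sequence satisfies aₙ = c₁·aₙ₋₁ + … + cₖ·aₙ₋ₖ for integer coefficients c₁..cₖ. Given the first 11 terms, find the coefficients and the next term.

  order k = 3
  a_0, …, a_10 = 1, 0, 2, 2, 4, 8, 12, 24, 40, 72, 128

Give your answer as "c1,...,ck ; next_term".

0,2,2 ; 224

  a_3 = 0·2 + 2·0 + 2·1 = 2
  a_4 = 0·2 + 2·2 + 2·0 = 4
  a_5 = 0·4 + 2·2 + 2·2 = 8
  a_6 = 0·8 + 2·4 + 2·2 = 12
  a_7 = 0·12 + 2·8 + 2·4 = 24
  a_8 = 0·24 + 2·12 + 2·8 = 40
  a_9 = 0·40 + 2·24 + 2·12 = 72
  a_10 = 0·72 + 2·40 + 2·24 = 128
  a_11 = 0·128 + 2·72 + 2·40 = 224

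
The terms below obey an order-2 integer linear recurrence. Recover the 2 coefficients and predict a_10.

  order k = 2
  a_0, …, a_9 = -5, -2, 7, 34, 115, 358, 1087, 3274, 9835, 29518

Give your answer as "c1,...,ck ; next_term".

4,-3 ; 88567

  a_2 = 4·-2 + -3·-5 = 7
  a_3 = 4·7 + -3·-2 = 34
  a_4 = 4·34 + -3·7 = 115
  a_5 = 4·115 + -3·34 = 358
  a_6 = 4·358 + -3·115 = 1087
  a_7 = 4·1087 + -3·358 = 3274
  a_8 = 4·3274 + -3·1087 = 9835
  a_9 = 4·9835 + -3·3274 = 29518
  a_10 = 4·29518 + -3·9835 = 88567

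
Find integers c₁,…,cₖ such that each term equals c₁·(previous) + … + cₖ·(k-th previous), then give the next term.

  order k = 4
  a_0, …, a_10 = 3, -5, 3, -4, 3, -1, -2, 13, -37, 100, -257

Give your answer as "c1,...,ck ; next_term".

  a_4 = -2·-4 + 2·3 + 1·-5 + -2·3 = 3
  a_5 = -2·3 + 2·-4 + 1·3 + -2·-5 = -1
  a_6 = -2·-1 + 2·3 + 1·-4 + -2·3 = -2
  a_7 = -2·-2 + 2·-1 + 1·3 + -2·-4 = 13
  a_8 = -2·13 + 2·-2 + 1·-1 + -2·3 = -37
  a_9 = -2·-37 + 2·13 + 1·-2 + -2·-1 = 100
  a_10 = -2·100 + 2·-37 + 1·13 + -2·-2 = -257
  a_11 = -2·-257 + 2·100 + 1·-37 + -2·13 = 651

-2,2,1,-2 ; 651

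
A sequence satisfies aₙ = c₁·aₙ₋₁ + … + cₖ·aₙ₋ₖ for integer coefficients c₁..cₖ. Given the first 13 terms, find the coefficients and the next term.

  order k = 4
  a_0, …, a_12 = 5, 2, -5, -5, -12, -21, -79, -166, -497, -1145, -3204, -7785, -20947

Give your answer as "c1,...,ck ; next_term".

1,4,-1,3 ; -52318

  a_4 = 1·-5 + 4·-5 + -1·2 + 3·5 = -12
  a_5 = 1·-12 + 4·-5 + -1·-5 + 3·2 = -21
  a_6 = 1·-21 + 4·-12 + -1·-5 + 3·-5 = -79
  a_7 = 1·-79 + 4·-21 + -1·-12 + 3·-5 = -166
  a_8 = 1·-166 + 4·-79 + -1·-21 + 3·-12 = -497
  a_9 = 1·-497 + 4·-166 + -1·-79 + 3·-21 = -1145
  a_10 = 1·-1145 + 4·-497 + -1·-166 + 3·-79 = -3204
  a_11 = 1·-3204 + 4·-1145 + -1·-497 + 3·-166 = -7785
  a_12 = 1·-7785 + 4·-3204 + -1·-1145 + 3·-497 = -20947
  a_13 = 1·-20947 + 4·-7785 + -1·-3204 + 3·-1145 = -52318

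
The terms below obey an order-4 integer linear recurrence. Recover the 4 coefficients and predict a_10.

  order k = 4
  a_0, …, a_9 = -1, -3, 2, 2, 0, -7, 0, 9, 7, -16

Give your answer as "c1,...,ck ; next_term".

  a_4 = 0·2 + -1·2 + -1·-3 + 1·-1 = 0
  a_5 = 0·0 + -1·2 + -1·2 + 1·-3 = -7
  a_6 = 0·-7 + -1·0 + -1·2 + 1·2 = 0
  a_7 = 0·0 + -1·-7 + -1·0 + 1·2 = 9
  a_8 = 0·9 + -1·0 + -1·-7 + 1·0 = 7
  a_9 = 0·7 + -1·9 + -1·0 + 1·-7 = -16
  a_10 = 0·-16 + -1·7 + -1·9 + 1·0 = -16

0,-1,-1,1 ; -16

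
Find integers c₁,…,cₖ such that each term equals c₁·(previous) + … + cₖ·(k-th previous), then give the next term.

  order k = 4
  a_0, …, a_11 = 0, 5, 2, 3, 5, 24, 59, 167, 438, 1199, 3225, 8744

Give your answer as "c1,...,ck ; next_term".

2,2,-1,2 ; 23615

  a_4 = 2·3 + 2·2 + -1·5 + 2·0 = 5
  a_5 = 2·5 + 2·3 + -1·2 + 2·5 = 24
  a_6 = 2·24 + 2·5 + -1·3 + 2·2 = 59
  a_7 = 2·59 + 2·24 + -1·5 + 2·3 = 167
  a_8 = 2·167 + 2·59 + -1·24 + 2·5 = 438
  a_9 = 2·438 + 2·167 + -1·59 + 2·24 = 1199
  a_10 = 2·1199 + 2·438 + -1·167 + 2·59 = 3225
  a_11 = 2·3225 + 2·1199 + -1·438 + 2·167 = 8744
  a_12 = 2·8744 + 2·3225 + -1·1199 + 2·438 = 23615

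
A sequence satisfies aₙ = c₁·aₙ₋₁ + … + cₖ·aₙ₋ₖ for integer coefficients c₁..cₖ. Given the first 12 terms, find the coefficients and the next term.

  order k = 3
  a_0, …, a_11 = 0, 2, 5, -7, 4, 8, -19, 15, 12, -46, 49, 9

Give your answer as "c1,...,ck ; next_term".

  a_3 = -1·5 + -1·2 + 1·0 = -7
  a_4 = -1·-7 + -1·5 + 1·2 = 4
  a_5 = -1·4 + -1·-7 + 1·5 = 8
  a_6 = -1·8 + -1·4 + 1·-7 = -19
  a_7 = -1·-19 + -1·8 + 1·4 = 15
  a_8 = -1·15 + -1·-19 + 1·8 = 12
  a_9 = -1·12 + -1·15 + 1·-19 = -46
  a_10 = -1·-46 + -1·12 + 1·15 = 49
  a_11 = -1·49 + -1·-46 + 1·12 = 9
  a_12 = -1·9 + -1·49 + 1·-46 = -104

-1,-1,1 ; -104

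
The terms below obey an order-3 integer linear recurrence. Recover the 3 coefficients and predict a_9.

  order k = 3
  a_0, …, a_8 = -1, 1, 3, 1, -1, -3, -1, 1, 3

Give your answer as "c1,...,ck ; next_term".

0,0,-1 ; 1

  a_3 = 0·3 + 0·1 + -1·-1 = 1
  a_4 = 0·1 + 0·3 + -1·1 = -1
  a_5 = 0·-1 + 0·1 + -1·3 = -3
  a_6 = 0·-3 + 0·-1 + -1·1 = -1
  a_7 = 0·-1 + 0·-3 + -1·-1 = 1
  a_8 = 0·1 + 0·-1 + -1·-3 = 3
  a_9 = 0·3 + 0·1 + -1·-1 = 1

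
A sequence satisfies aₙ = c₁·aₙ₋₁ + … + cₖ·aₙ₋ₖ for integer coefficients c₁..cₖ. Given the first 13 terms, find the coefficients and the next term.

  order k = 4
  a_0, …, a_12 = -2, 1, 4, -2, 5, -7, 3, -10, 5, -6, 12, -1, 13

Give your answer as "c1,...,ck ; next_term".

  a_4 = 0·-2 + 1·4 + -1·1 + -1·-2 = 5
  a_5 = 0·5 + 1·-2 + -1·4 + -1·1 = -7
  a_6 = 0·-7 + 1·5 + -1·-2 + -1·4 = 3
  a_7 = 0·3 + 1·-7 + -1·5 + -1·-2 = -10
  a_8 = 0·-10 + 1·3 + -1·-7 + -1·5 = 5
  a_9 = 0·5 + 1·-10 + -1·3 + -1·-7 = -6
  a_10 = 0·-6 + 1·5 + -1·-10 + -1·3 = 12
  a_11 = 0·12 + 1·-6 + -1·5 + -1·-10 = -1
  a_12 = 0·-1 + 1·12 + -1·-6 + -1·5 = 13
  a_13 = 0·13 + 1·-1 + -1·12 + -1·-6 = -7

0,1,-1,-1 ; -7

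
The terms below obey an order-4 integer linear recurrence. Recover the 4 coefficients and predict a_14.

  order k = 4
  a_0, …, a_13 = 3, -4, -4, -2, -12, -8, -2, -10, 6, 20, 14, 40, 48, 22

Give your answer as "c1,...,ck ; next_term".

  a_4 = 1·-2 + 0·-4 + 1·-4 + -2·3 = -12
  a_5 = 1·-12 + 0·-2 + 1·-4 + -2·-4 = -8
  a_6 = 1·-8 + 0·-12 + 1·-2 + -2·-4 = -2
  a_7 = 1·-2 + 0·-8 + 1·-12 + -2·-2 = -10
  a_8 = 1·-10 + 0·-2 + 1·-8 + -2·-12 = 6
  a_9 = 1·6 + 0·-10 + 1·-2 + -2·-8 = 20
  a_10 = 1·20 + 0·6 + 1·-10 + -2·-2 = 14
  a_11 = 1·14 + 0·20 + 1·6 + -2·-10 = 40
  a_12 = 1·40 + 0·14 + 1·20 + -2·6 = 48
  a_13 = 1·48 + 0·40 + 1·14 + -2·20 = 22
  a_14 = 1·22 + 0·48 + 1·40 + -2·14 = 34

1,0,1,-2 ; 34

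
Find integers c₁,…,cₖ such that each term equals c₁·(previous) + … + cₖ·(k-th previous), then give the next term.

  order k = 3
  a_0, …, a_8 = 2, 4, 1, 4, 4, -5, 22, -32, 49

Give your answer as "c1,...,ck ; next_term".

-2,0,3 ; -32

  a_3 = -2·1 + 0·4 + 3·2 = 4
  a_4 = -2·4 + 0·1 + 3·4 = 4
  a_5 = -2·4 + 0·4 + 3·1 = -5
  a_6 = -2·-5 + 0·4 + 3·4 = 22
  a_7 = -2·22 + 0·-5 + 3·4 = -32
  a_8 = -2·-32 + 0·22 + 3·-5 = 49
  a_9 = -2·49 + 0·-32 + 3·22 = -32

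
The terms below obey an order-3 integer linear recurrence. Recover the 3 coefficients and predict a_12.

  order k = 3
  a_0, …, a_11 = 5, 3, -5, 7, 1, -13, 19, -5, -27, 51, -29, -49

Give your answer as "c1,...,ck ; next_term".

  a_3 = -1·-5 + -1·3 + 1·5 = 7
  a_4 = -1·7 + -1·-5 + 1·3 = 1
  a_5 = -1·1 + -1·7 + 1·-5 = -13
  a_6 = -1·-13 + -1·1 + 1·7 = 19
  a_7 = -1·19 + -1·-13 + 1·1 = -5
  a_8 = -1·-5 + -1·19 + 1·-13 = -27
  a_9 = -1·-27 + -1·-5 + 1·19 = 51
  a_10 = -1·51 + -1·-27 + 1·-5 = -29
  a_11 = -1·-29 + -1·51 + 1·-27 = -49
  a_12 = -1·-49 + -1·-29 + 1·51 = 129

-1,-1,1 ; 129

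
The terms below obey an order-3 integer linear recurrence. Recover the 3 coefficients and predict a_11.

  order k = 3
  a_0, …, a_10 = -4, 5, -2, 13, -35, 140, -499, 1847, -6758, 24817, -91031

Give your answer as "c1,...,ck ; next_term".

-3,3,2 ; 334028

  a_3 = -3·-2 + 3·5 + 2·-4 = 13
  a_4 = -3·13 + 3·-2 + 2·5 = -35
  a_5 = -3·-35 + 3·13 + 2·-2 = 140
  a_6 = -3·140 + 3·-35 + 2·13 = -499
  a_7 = -3·-499 + 3·140 + 2·-35 = 1847
  a_8 = -3·1847 + 3·-499 + 2·140 = -6758
  a_9 = -3·-6758 + 3·1847 + 2·-499 = 24817
  a_10 = -3·24817 + 3·-6758 + 2·1847 = -91031
  a_11 = -3·-91031 + 3·24817 + 2·-6758 = 334028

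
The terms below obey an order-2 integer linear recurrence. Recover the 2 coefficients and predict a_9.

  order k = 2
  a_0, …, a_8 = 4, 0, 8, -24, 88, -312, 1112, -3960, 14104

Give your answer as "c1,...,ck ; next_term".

  a_2 = -3·0 + 2·4 = 8
  a_3 = -3·8 + 2·0 = -24
  a_4 = -3·-24 + 2·8 = 88
  a_5 = -3·88 + 2·-24 = -312
  a_6 = -3·-312 + 2·88 = 1112
  a_7 = -3·1112 + 2·-312 = -3960
  a_8 = -3·-3960 + 2·1112 = 14104
  a_9 = -3·14104 + 2·-3960 = -50232

-3,2 ; -50232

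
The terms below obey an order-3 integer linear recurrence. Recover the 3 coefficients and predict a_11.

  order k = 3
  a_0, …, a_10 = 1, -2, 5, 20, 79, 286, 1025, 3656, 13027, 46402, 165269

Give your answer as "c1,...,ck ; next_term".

  a_3 = 4·5 + -1·-2 + -2·1 = 20
  a_4 = 4·20 + -1·5 + -2·-2 = 79
  a_5 = 4·79 + -1·20 + -2·5 = 286
  a_6 = 4·286 + -1·79 + -2·20 = 1025
  a_7 = 4·1025 + -1·286 + -2·79 = 3656
  a_8 = 4·3656 + -1·1025 + -2·286 = 13027
  a_9 = 4·13027 + -1·3656 + -2·1025 = 46402
  a_10 = 4·46402 + -1·13027 + -2·3656 = 165269
  a_11 = 4·165269 + -1·46402 + -2·13027 = 588620

4,-1,-2 ; 588620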